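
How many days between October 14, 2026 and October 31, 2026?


17 days

From October 14, 2026 to October 31, 2026
Same month: 31 - 14 = 17 days


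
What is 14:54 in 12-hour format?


Hour: 14
14 - 12 = 2 → PM

2:54 PM


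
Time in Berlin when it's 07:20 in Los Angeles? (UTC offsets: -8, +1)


16:20

Time difference = UTC+1 - UTC-8 = +9 hours
New hour = (7 + 9) mod 24
= 16 mod 24 = 16
Minutes unchanged → 16:20


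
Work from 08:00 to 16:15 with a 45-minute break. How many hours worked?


Total time = (16×60+15) - (8×60+0)
= 975 - 480 = 495 min
Minus break: 495 - 45 = 450 min
= 7h 30m

7h 30m (450 minutes)


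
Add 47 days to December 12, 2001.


January 28, 2002

Start: December 12, 2001
Add 47 days
December 12 → January 1: 31 - 12 + 1 = 20 days (47 - 20 = 27 left)
January 1 + 27 = January 28, 2002


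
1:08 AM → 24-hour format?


Input: 1:08 AM
AM hour stays: 1

01:08


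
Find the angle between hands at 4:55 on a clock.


Hour hand = 4×30 + 55×0.5 = 147.5°
Minute hand = 55×6 = 330°
Difference = |147.5 - 330| = 182.5°
Since > 180°: 360 - 182.5 = 177.5°

177.5°


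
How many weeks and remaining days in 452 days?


64 weeks 4 days

Weeks: 452 ÷ 7 = 64 remainder 4


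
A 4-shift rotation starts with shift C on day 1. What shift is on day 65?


Shifts: A, B, C, D
Start: C (index 2)
Day 65: (2 + 65 - 1) mod 4
= 66 mod 4
= 2
Index 2 → shift C

Shift C


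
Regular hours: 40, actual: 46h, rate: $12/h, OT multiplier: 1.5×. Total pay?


$588.00

Regular: 40h × $12 = $480.00
Overtime: 46 - 40 = 6h
OT pay: 6h × $12 × 1.5 = $108.00
Total = $480.00 + $108.00 = $588.00


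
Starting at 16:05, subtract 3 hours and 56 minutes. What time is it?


12:09

Start: 965 minutes from midnight
Subtract: 236 minutes
Remaining: 965 - 236 = 729
Hours: 12, Minutes: 9


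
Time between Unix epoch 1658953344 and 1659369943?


416599 seconds (115.7 hours / 4.82 days)

Difference = 1659369943 - 1658953344 = 416599 seconds
In hours: 416599 / 3600 ≈ 115.7
In days: 416599 / 86400 ≈ 4.82


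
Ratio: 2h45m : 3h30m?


11:14 (0.79)

Duration 1: 165 minutes
Duration 2: 210 minutes
Ratio = 165:210
GCD = 15
Simplified = 11:14
As a decimal: 11/14 ≈ 0.79


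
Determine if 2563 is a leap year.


Rules: divisible by 4 AND (not by 100 OR by 400)
2563 ÷ 4 = 640 remainder 3 → not divisible by 4
Not divisible by 4 → not a leap year

No


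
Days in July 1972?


Month: July (month 7)
July has 31 days

31 days


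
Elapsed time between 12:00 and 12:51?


0h 51m

End time in minutes: 12×60 + 51 = 771
Start time in minutes: 12×60 + 0 = 720
Difference = 771 - 720 = 51 minutes
= 0 hours 51 minutes


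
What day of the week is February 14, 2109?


Thursday

Zeller's congruence:
q=14, m=14, k=8, j=21
h = (14 + ⌊13×15/5⌋ + 8 + ⌊8/4⌋ + ⌊21/4⌋ - 2×21) mod 7
= (14 + 39 + 8 + 2 + 5 - 42) mod 7
= 26 mod 7 = 5
h=5 → Thursday


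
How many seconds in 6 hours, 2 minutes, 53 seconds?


21773 seconds

Hours: 6 × 3600 = 21600
Minutes: 2 × 60 = 120
Seconds: 53
Total = 21600 + 120 + 53 = 21773


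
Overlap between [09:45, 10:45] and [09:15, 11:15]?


Meeting A: 585-645 (in minutes from midnight)
Meeting B: 555-675
Overlap start = max(585, 555) = 585
Overlap end = min(645, 675) = 645
Overlap = max(0, 645 - 585) = 60 min

60 minutes


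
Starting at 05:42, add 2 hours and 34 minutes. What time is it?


08:16

Start: 342 minutes from midnight
Add: 154 minutes
Total: 496 minutes
Hours: 496 ÷ 60 = 8 remainder 16


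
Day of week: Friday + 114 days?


Start: Friday (index 4)
(4 + 114) mod 7
= 118 mod 7
= 6
Index 6 → Sunday

Sunday


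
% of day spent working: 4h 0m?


16.7%

Time: 240 minutes
Day: 1440 minutes
Percentage = (240/1440) × 100 ≈ 16.7%


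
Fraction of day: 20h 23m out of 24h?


0.8493 (84.93%)

Total minutes: 20×60 + 23 = 1223
Day = 24×60 = 1440 minutes
Fraction = 1223/1440 ≈ 0.8493
As a percentage: 1223/1440 × 100 ≈ 84.93%


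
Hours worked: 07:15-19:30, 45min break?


11h 30m (690 minutes)

Total time = (19×60+30) - (7×60+15)
= 1170 - 435 = 735 min
Minus break: 735 - 45 = 690 min
= 11h 30m


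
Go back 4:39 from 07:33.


Start: 453 minutes from midnight
Subtract: 279 minutes
Remaining: 453 - 279 = 174
Hours: 2, Minutes: 54

02:54


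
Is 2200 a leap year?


No

Rules: divisible by 4 AND (not by 100 OR by 400)
2200 ÷ 4 = 550 exactly → divisible by 4
2200 ÷ 100 = 22 exactly → divisible by 100
2200 ÷ 400 = 5 remainder 200 → not divisible by 400
Divisible by 100 but not by 400 → not a leap year


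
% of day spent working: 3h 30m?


Time: 210 minutes
Day: 1440 minutes
Percentage = (210/1440) × 100 ≈ 14.6%

14.6%


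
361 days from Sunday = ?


Thursday

Start: Sunday (index 6)
(6 + 361) mod 7
= 367 mod 7
= 3
Index 3 → Thursday


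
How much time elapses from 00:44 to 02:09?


End time in minutes: 2×60 + 9 = 129
Start time in minutes: 0×60 + 44 = 44
Difference = 129 - 44 = 85 minutes
= 1 hours 25 minutes

1h 25m


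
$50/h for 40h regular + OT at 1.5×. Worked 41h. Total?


$2075.00

Regular: 40h × $50 = $2000.00
Overtime: 41 - 40 = 1h
OT pay: 1h × $50 × 1.5 = $75.00
Total = $2000.00 + $75.00 = $2075.00


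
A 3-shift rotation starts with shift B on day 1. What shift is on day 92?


Shifts: A, B, C
Start: B (index 1)
Day 92: (1 + 92 - 1) mod 3
= 92 mod 3
= 2
Index 2 → shift C

Shift C


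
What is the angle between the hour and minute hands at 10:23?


173.5°

Hour hand = 10×30 + 23×0.5 = 311.5°
Minute hand = 23×6 = 138°
Difference = |311.5 - 138| = 173.5°


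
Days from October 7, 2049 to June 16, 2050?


From October 7, 2049 to June 16, 2050
Rest of October 2049: 31 - 7 = 24
Full months: November 30, December 31, January 31, February 2050 28, March 31, April 30, May 31
Days into June 2050: 16
Total = 24 + 30 + 31 + 31 + 28 + 31 + 30 + 31 + 16 = 252 days

252 days


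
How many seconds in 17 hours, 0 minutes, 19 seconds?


61219 seconds

Hours: 17 × 3600 = 61200
Minutes: 0 × 60 = 0
Seconds: 19
Total = 61200 + 0 + 19 = 61219


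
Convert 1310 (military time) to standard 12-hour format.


1:10 PM

Hour: 13
13 - 12 = 1 → PM


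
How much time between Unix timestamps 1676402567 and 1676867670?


Difference = 1676867670 - 1676402567 = 465103 seconds
In hours: 465103 / 3600 ≈ 129.2
In days: 465103 / 86400 ≈ 5.38

465103 seconds (129.2 hours / 5.38 days)


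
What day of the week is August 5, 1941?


Zeller's congruence:
q=5, m=8, k=41, j=19
h = (5 + ⌊13×9/5⌋ + 41 + ⌊41/4⌋ + ⌊19/4⌋ - 2×19) mod 7
= (5 + 23 + 41 + 10 + 4 - 38) mod 7
= 45 mod 7 = 3
h=3 → Tuesday

Tuesday


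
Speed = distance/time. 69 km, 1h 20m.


51.8 km/h

Distance: 69 km
Time: 1h 20m = 80 min = 80/60 = 4/3 hours
Speed = 69 ÷ (4/3) = 69 × 3 / 4 = 207/4 ≈ 51.8 km/h


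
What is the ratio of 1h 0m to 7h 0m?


1:7 (0.14)

Duration 1: 60 minutes
Duration 2: 420 minutes
Ratio = 60:420
GCD = 60
Simplified = 1:7
As a decimal: 1/7 ≈ 0.14


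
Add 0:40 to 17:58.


18:38

Start: 1078 minutes from midnight
Add: 40 minutes
Total: 1118 minutes
Hours: 1118 ÷ 60 = 18 remainder 38


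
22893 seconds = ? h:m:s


Hours: 22893 ÷ 3600 = 6 remainder 1293
Minutes: 1293 ÷ 60 = 21 remainder 33
Seconds: 33

6h 21m 33s


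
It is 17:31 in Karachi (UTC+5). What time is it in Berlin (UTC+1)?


13:31

Time difference = UTC+1 - UTC+5 = -4 hours
New hour = (17 -4) mod 24
= 13 mod 24 = 13
Minutes unchanged → 13:31


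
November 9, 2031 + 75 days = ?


Start: November 9, 2031
Add 75 days
November 9 → December 1: 30 - 9 + 1 = 22 days (75 - 22 = 53 left)
December 1 → January 1: 31 - 1 + 1 = 31 days (53 - 31 = 22 left)
January 1 + 22 = January 23, 2032

January 23, 2032


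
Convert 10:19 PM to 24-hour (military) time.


Input: 10:19 PM
PM: 10 + 12 = 22

22:19


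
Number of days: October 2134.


Month: October (month 10)
October has 31 days

31 days


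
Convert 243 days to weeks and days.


34 weeks 5 days

Weeks: 243 ÷ 7 = 34 remainder 5


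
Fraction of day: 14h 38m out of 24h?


0.6097 (60.97%)

Total minutes: 14×60 + 38 = 878
Day = 24×60 = 1440 minutes
Fraction = 878/1440 ≈ 0.6097
As a percentage: 878/1440 × 100 ≈ 60.97%


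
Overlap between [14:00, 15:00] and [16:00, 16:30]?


Meeting A: 840-900 (in minutes from midnight)
Meeting B: 960-990
Overlap start = max(840, 960) = 960
Overlap end = min(900, 990) = 900
Overlap = max(0, 900 - 960) = 0 min

0 minutes


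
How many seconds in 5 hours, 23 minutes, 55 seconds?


Hours: 5 × 3600 = 18000
Minutes: 23 × 60 = 1380
Seconds: 55
Total = 18000 + 1380 + 55 = 19435

19435 seconds


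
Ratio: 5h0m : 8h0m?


Duration 1: 300 minutes
Duration 2: 480 minutes
Ratio = 300:480
GCD = 60
Simplified = 5:8
As a decimal: 5/8 ≈ 0.63

5:8 (0.63)


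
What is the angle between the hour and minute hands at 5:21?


34.5°

Hour hand = 5×30 + 21×0.5 = 160.5°
Minute hand = 21×6 = 126°
Difference = |160.5 - 126| = 34.5°


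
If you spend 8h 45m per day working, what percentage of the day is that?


36.5%

Time: 525 minutes
Day: 1440 minutes
Percentage = (525/1440) × 100 ≈ 36.5%


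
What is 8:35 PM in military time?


Input: 8:35 PM
PM: 8 + 12 = 20

20:35


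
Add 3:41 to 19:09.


Start: 1149 minutes from midnight
Add: 221 minutes
Total: 1370 minutes
Hours: 1370 ÷ 60 = 22 remainder 50

22:50


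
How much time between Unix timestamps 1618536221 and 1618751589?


215368 seconds (59.8 hours / 2.49 days)

Difference = 1618751589 - 1618536221 = 215368 seconds
In hours: 215368 / 3600 ≈ 59.8
In days: 215368 / 86400 ≈ 2.49


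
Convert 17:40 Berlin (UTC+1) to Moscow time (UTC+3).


19:40

Time difference = UTC+3 - UTC+1 = +2 hours
New hour = (17 + 2) mod 24
= 19 mod 24 = 19
Minutes unchanged → 19:40


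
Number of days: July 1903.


31 days

Month: July (month 7)
July has 31 days


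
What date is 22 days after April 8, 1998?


April 30, 1998

Start: April 8, 1998
Add 22 days
April 8 + 22 = April 30, 1998


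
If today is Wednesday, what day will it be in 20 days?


Tuesday

Start: Wednesday (index 2)
(2 + 20) mod 7
= 22 mod 7
= 1
Index 1 → Tuesday


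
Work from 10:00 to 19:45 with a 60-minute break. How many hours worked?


8h 45m (525 minutes)

Total time = (19×60+45) - (10×60+0)
= 1185 - 600 = 585 min
Minus break: 585 - 60 = 525 min
= 8h 45m


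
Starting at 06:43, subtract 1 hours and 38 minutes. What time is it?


05:05

Start: 403 minutes from midnight
Subtract: 98 minutes
Remaining: 403 - 98 = 305
Hours: 5, Minutes: 5


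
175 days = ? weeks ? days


25 weeks 0 days

Weeks: 175 ÷ 7 = 25 remainder 0


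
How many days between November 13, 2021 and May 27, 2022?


From November 13, 2021 to May 27, 2022
Rest of November 2021: 30 - 13 = 17
Full months: December 31, January 31, February 2022 28, March 31, April 30
Days into May 2022: 27
Total = 17 + 31 + 31 + 28 + 31 + 30 + 27 = 195 days

195 days


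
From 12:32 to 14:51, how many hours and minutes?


2h 19m

End time in minutes: 14×60 + 51 = 891
Start time in minutes: 12×60 + 32 = 752
Difference = 891 - 752 = 139 minutes
= 2 hours 19 minutes


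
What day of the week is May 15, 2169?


Monday

Zeller's congruence:
q=15, m=5, k=69, j=21
h = (15 + ⌊13×6/5⌋ + 69 + ⌊69/4⌋ + ⌊21/4⌋ - 2×21) mod 7
= (15 + 15 + 69 + 17 + 5 - 42) mod 7
= 79 mod 7 = 2
h=2 → Monday


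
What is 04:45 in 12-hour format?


4:45 AM

Hour: 4
4 < 12 → AM


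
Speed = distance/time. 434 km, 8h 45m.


Distance: 434 km
Time: 8h 45m = 525 min = 525/60 = 35/4 hours
Speed = 434 ÷ (35/4) = 434 × 4 / 35 = 1736/35 = 49.6 km/h

49.6 km/h


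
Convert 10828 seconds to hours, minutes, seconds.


Hours: 10828 ÷ 3600 = 3 remainder 28
Minutes: 28 ÷ 60 = 0 remainder 28
Seconds: 28

3h 0m 28s


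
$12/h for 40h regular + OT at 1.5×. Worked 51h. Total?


Regular: 40h × $12 = $480.00
Overtime: 51 - 40 = 11h
OT pay: 11h × $12 × 1.5 = $198.00
Total = $480.00 + $198.00 = $678.00

$678.00


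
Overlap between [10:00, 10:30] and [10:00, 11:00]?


30 minutes

Meeting A: 600-630 (in minutes from midnight)
Meeting B: 600-660
Overlap start = max(600, 600) = 600
Overlap end = min(630, 660) = 630
Overlap = max(0, 630 - 600) = 30 min


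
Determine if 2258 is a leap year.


Rules: divisible by 4 AND (not by 100 OR by 400)
2258 ÷ 4 = 564 remainder 2 → not divisible by 4
Not divisible by 4 → not a leap year

No


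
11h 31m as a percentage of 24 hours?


Total minutes: 11×60 + 31 = 691
Day = 24×60 = 1440 minutes
Fraction = 691/1440 ≈ 0.4799
As a percentage: 691/1440 × 100 ≈ 47.99%

0.4799 (47.99%)


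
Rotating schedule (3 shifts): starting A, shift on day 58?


Shifts: A, B, C
Start: A (index 0)
Day 58: (0 + 58 - 1) mod 3
= 57 mod 3
= 0
Index 0 → shift A

Shift A


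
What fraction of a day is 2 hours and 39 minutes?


Total minutes: 2×60 + 39 = 159
Day = 24×60 = 1440 minutes
Fraction = 159/1440 ≈ 0.1104
As a percentage: 159/1440 × 100 ≈ 11.04%

0.1104 (11.04%)


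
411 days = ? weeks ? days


Weeks: 411 ÷ 7 = 58 remainder 5

58 weeks 5 days


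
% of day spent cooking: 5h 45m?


Time: 345 minutes
Day: 1440 minutes
Percentage = (345/1440) × 100 ≈ 24.0%

24.0%


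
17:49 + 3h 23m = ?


21:12

Start: 1069 minutes from midnight
Add: 203 minutes
Total: 1272 minutes
Hours: 1272 ÷ 60 = 21 remainder 12


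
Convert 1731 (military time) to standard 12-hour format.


5:31 PM

Hour: 17
17 - 12 = 5 → PM


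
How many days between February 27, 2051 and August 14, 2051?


168 days

From February 27, 2051 to August 14, 2051
Rest of February 2051: 28 - 27 = 1
Full months: March 31, April 30, May 31, June 30, July 31
Days into August 2051: 14
Total = 1 + 31 + 30 + 31 + 30 + 31 + 14 = 168 days


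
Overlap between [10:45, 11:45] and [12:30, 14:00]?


Meeting A: 645-705 (in minutes from midnight)
Meeting B: 750-840
Overlap start = max(645, 750) = 750
Overlap end = min(705, 840) = 705
Overlap = max(0, 705 - 750) = 0 min

0 minutes


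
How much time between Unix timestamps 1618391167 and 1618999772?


608605 seconds (169.1 hours / 7.04 days)

Difference = 1618999772 - 1618391167 = 608605 seconds
In hours: 608605 / 3600 ≈ 169.1
In days: 608605 / 86400 ≈ 7.04


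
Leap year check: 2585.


Rules: divisible by 4 AND (not by 100 OR by 400)
2585 ÷ 4 = 646 remainder 1 → not divisible by 4
Not divisible by 4 → not a leap year

No


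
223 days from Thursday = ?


Wednesday

Start: Thursday (index 3)
(3 + 223) mod 7
= 226 mod 7
= 2
Index 2 → Wednesday


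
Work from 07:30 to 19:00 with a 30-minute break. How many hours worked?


11h 0m (660 minutes)

Total time = (19×60+0) - (7×60+30)
= 1140 - 450 = 690 min
Minus break: 690 - 30 = 660 min
= 11h 0m


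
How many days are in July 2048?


31 days

Month: July (month 7)
July has 31 days


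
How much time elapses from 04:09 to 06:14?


2h 5m

End time in minutes: 6×60 + 14 = 374
Start time in minutes: 4×60 + 9 = 249
Difference = 374 - 249 = 125 minutes
= 2 hours 5 minutes


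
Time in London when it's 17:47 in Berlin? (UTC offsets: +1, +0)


Time difference = UTC+0 - UTC+1 = -1 hours
New hour = (17 -1) mod 24
= 16 mod 24 = 16
Minutes unchanged → 16:47

16:47


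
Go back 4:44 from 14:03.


Start: 843 minutes from midnight
Subtract: 284 minutes
Remaining: 843 - 284 = 559
Hours: 9, Minutes: 19

09:19


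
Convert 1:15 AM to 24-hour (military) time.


Input: 1:15 AM
AM hour stays: 1

01:15


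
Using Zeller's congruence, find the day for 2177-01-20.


Monday

Zeller's congruence:
q=20, m=13, k=76, j=21
h = (20 + ⌊13×14/5⌋ + 76 + ⌊76/4⌋ + ⌊21/4⌋ - 2×21) mod 7
= (20 + 36 + 76 + 19 + 5 - 42) mod 7
= 114 mod 7 = 2
h=2 → Monday


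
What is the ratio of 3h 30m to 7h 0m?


1:2 (0.50)

Duration 1: 210 minutes
Duration 2: 420 minutes
Ratio = 210:420
GCD = 210
Simplified = 1:2
As a decimal: 1/2 = 0.50


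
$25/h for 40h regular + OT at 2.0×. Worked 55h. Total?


$1750.00

Regular: 40h × $25 = $1000.00
Overtime: 55 - 40 = 15h
OT pay: 15h × $25 × 2.0 = $750.00
Total = $1000.00 + $750.00 = $1750.00


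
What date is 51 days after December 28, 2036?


Start: December 28, 2036
Add 51 days
December 28 → January 1: 31 - 28 + 1 = 4 days (51 - 4 = 47 left)
January 1 → February 1: 31 - 1 + 1 = 31 days (47 - 31 = 16 left)
February 1 + 16 = February 17, 2037

February 17, 2037


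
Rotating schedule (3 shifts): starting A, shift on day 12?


Shift C

Shifts: A, B, C
Start: A (index 0)
Day 12: (0 + 12 - 1) mod 3
= 11 mod 3
= 2
Index 2 → shift C


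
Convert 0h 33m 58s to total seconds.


2038 seconds

Hours: 0 × 3600 = 0
Minutes: 33 × 60 = 1980
Seconds: 58
Total = 0 + 1980 + 58 = 2038


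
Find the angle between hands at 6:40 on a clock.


40.0°

Hour hand = 6×30 + 40×0.5 = 200.0°
Minute hand = 40×6 = 240°
Difference = |200.0 - 240| = 40.0°


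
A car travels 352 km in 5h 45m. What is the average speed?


Distance: 352 km
Time: 5h 45m = 345 min = 345/60 = 23/4 hours
Speed = 352 ÷ (23/4) = 352 × 4 / 23 = 1408/23 ≈ 61.2 km/h

61.2 km/h


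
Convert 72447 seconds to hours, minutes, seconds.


20h 7m 27s

Hours: 72447 ÷ 3600 = 20 remainder 447
Minutes: 447 ÷ 60 = 7 remainder 27
Seconds: 27


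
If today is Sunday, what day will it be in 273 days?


Start: Sunday (index 6)
(6 + 273) mod 7
= 279 mod 7
= 6
Index 6 → Sunday

Sunday


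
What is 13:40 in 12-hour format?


1:40 PM

Hour: 13
13 - 12 = 1 → PM


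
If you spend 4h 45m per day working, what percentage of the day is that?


19.8%

Time: 285 minutes
Day: 1440 minutes
Percentage = (285/1440) × 100 ≈ 19.8%


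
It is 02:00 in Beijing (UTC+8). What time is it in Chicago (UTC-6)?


12:00 (previous day)

Time difference = UTC-6 - UTC+8 = -14 hours
New hour = (2 -14) mod 24
= -12 mod 24 = 12
Minutes unchanged → 12:00; -12 < 0 → previous day


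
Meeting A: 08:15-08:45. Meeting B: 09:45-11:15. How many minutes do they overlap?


Meeting A: 495-525 (in minutes from midnight)
Meeting B: 585-675
Overlap start = max(495, 585) = 585
Overlap end = min(525, 675) = 525
Overlap = max(0, 525 - 585) = 0 min

0 minutes


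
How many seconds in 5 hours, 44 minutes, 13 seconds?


20653 seconds

Hours: 5 × 3600 = 18000
Minutes: 44 × 60 = 2640
Seconds: 13
Total = 18000 + 2640 + 13 = 20653


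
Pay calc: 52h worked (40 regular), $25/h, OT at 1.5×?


$1450.00

Regular: 40h × $25 = $1000.00
Overtime: 52 - 40 = 12h
OT pay: 12h × $25 × 1.5 = $450.00
Total = $1000.00 + $450.00 = $1450.00


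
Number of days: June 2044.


30 days

Month: June (month 6)
June has 30 days


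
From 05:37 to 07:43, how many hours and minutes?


End time in minutes: 7×60 + 43 = 463
Start time in minutes: 5×60 + 37 = 337
Difference = 463 - 337 = 126 minutes
= 2 hours 6 minutes

2h 6m


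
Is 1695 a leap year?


No

Rules: divisible by 4 AND (not by 100 OR by 400)
1695 ÷ 4 = 423 remainder 3 → not divisible by 4
Not divisible by 4 → not a leap year


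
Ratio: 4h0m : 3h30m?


8:7 (1.14)

Duration 1: 240 minutes
Duration 2: 210 minutes
Ratio = 240:210
GCD = 30
Simplified = 8:7
As a decimal: 8/7 ≈ 1.14


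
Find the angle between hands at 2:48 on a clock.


156.0°

Hour hand = 2×30 + 48×0.5 = 84.0°
Minute hand = 48×6 = 288°
Difference = |84.0 - 288| = 204.0°
Since > 180°: 360 - 204.0 = 156.0°


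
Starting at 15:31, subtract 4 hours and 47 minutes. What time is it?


Start: 931 minutes from midnight
Subtract: 287 minutes
Remaining: 931 - 287 = 644
Hours: 10, Minutes: 44

10:44


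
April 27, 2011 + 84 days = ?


Start: April 27, 2011
Add 84 days
April 27 → May 1: 30 - 27 + 1 = 4 days (84 - 4 = 80 left)
May 1 → June 1: 31 - 1 + 1 = 31 days (80 - 31 = 49 left)
June 1 → July 1: 30 - 1 + 1 = 30 days (49 - 30 = 19 left)
July 1 + 19 = July 20, 2011

July 20, 2011


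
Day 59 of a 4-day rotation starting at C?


Shifts: A, B, C, D
Start: C (index 2)
Day 59: (2 + 59 - 1) mod 4
= 60 mod 4
= 0
Index 0 → shift A

Shift A


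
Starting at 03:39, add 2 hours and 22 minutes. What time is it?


06:01

Start: 219 minutes from midnight
Add: 142 minutes
Total: 361 minutes
Hours: 361 ÷ 60 = 6 remainder 1


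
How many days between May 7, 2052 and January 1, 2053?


239 days

From May 7, 2052 to January 1, 2053
Rest of May 2052: 31 - 7 = 24
Full months: June 30, July 31, August 31, September 30, October 31, November 30, December 31
Days into January 2053: 1
Total = 24 + 30 + 31 + 31 + 30 + 31 + 30 + 31 + 1 = 239 days


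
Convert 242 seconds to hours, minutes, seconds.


0h 4m 2s

Hours: 242 ÷ 3600 = 0 remainder 242
Minutes: 242 ÷ 60 = 4 remainder 2
Seconds: 2


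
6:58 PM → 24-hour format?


Input: 6:58 PM
PM: 6 + 12 = 18

18:58


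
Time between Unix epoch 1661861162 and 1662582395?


721233 seconds (200.3 hours / 8.35 days)

Difference = 1662582395 - 1661861162 = 721233 seconds
In hours: 721233 / 3600 ≈ 200.3
In days: 721233 / 86400 ≈ 8.35


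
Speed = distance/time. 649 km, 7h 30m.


86.5 km/h

Distance: 649 km
Time: 7h 30m = 450 min = 450/60 = 15/2 hours
Speed = 649 ÷ (15/2) = 649 × 2 / 15 = 1298/15 ≈ 86.5 km/h


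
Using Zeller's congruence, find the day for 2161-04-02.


Thursday

Zeller's congruence:
q=2, m=4, k=61, j=21
h = (2 + ⌊13×5/5⌋ + 61 + ⌊61/4⌋ + ⌊21/4⌋ - 2×21) mod 7
= (2 + 13 + 61 + 15 + 5 - 42) mod 7
= 54 mod 7 = 5
h=5 → Thursday


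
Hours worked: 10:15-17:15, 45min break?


6h 15m (375 minutes)

Total time = (17×60+15) - (10×60+15)
= 1035 - 615 = 420 min
Minus break: 420 - 45 = 375 min
= 6h 15m


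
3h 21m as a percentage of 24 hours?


0.1396 (13.96%)

Total minutes: 3×60 + 21 = 201
Day = 24×60 = 1440 minutes
Fraction = 201/1440 ≈ 0.1396
As a percentage: 201/1440 × 100 ≈ 13.96%


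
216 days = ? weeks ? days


30 weeks 6 days

Weeks: 216 ÷ 7 = 30 remainder 6


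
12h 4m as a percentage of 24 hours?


Total minutes: 12×60 + 4 = 724
Day = 24×60 = 1440 minutes
Fraction = 724/1440 ≈ 0.5028
As a percentage: 724/1440 × 100 ≈ 50.28%

0.5028 (50.28%)


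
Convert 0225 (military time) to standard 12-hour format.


Hour: 2
2 < 12 → AM

2:25 AM


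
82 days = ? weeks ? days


11 weeks 5 days

Weeks: 82 ÷ 7 = 11 remainder 5


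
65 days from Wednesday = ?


Start: Wednesday (index 2)
(2 + 65) mod 7
= 67 mod 7
= 4
Index 4 → Friday

Friday


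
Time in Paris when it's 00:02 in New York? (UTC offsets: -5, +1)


06:02

Time difference = UTC+1 - UTC-5 = +6 hours
New hour = (0 + 6) mod 24
= 6 mod 24 = 6
Minutes unchanged → 06:02


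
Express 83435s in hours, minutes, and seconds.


Hours: 83435 ÷ 3600 = 23 remainder 635
Minutes: 635 ÷ 60 = 10 remainder 35
Seconds: 35

23h 10m 35s


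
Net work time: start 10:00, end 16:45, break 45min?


6h 0m (360 minutes)

Total time = (16×60+45) - (10×60+0)
= 1005 - 600 = 405 min
Minus break: 405 - 45 = 360 min
= 6h 0m


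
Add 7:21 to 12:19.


Start: 739 minutes from midnight
Add: 441 minutes
Total: 1180 minutes
Hours: 1180 ÷ 60 = 19 remainder 40

19:40


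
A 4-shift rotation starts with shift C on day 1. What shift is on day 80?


Shift B

Shifts: A, B, C, D
Start: C (index 2)
Day 80: (2 + 80 - 1) mod 4
= 81 mod 4
= 1
Index 1 → shift B


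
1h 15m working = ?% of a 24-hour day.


Time: 75 minutes
Day: 1440 minutes
Percentage = (75/1440) × 100 ≈ 5.2%

5.2%


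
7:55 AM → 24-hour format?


Input: 7:55 AM
AM hour stays: 7

07:55


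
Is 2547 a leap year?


No

Rules: divisible by 4 AND (not by 100 OR by 400)
2547 ÷ 4 = 636 remainder 3 → not divisible by 4
Not divisible by 4 → not a leap year


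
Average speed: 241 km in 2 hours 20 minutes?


Distance: 241 km
Time: 2h 20m = 140 min = 140/60 = 7/3 hours
Speed = 241 ÷ (7/3) = 241 × 3 / 7 = 723/7 ≈ 103.3 km/h

103.3 km/h


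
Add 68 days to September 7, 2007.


Start: September 7, 2007
Add 68 days
September 7 → October 1: 30 - 7 + 1 = 24 days (68 - 24 = 44 left)
October 1 → November 1: 31 - 1 + 1 = 31 days (44 - 31 = 13 left)
November 1 + 13 = November 14, 2007

November 14, 2007


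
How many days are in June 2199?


30 days

Month: June (month 6)
June has 30 days


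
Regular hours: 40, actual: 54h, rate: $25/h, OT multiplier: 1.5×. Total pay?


Regular: 40h × $25 = $1000.00
Overtime: 54 - 40 = 14h
OT pay: 14h × $25 × 1.5 = $525.00
Total = $1000.00 + $525.00 = $1525.00

$1525.00


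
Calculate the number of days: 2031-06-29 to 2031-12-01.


From June 29, 2031 to December 1, 2031
Rest of June 2031: 30 - 29 = 1
Full months: July 31, August 31, September 30, October 31, November 30
Days into December 2031: 1
Total = 1 + 31 + 31 + 30 + 31 + 30 + 1 = 155 days

155 days


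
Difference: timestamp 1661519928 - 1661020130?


Difference = 1661519928 - 1661020130 = 499798 seconds
In hours: 499798 / 3600 ≈ 138.8
In days: 499798 / 86400 ≈ 5.78

499798 seconds (138.8 hours / 5.78 days)


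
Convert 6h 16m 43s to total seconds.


Hours: 6 × 3600 = 21600
Minutes: 16 × 60 = 960
Seconds: 43
Total = 21600 + 960 + 43 = 22603

22603 seconds


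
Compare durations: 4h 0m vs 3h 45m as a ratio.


Duration 1: 240 minutes
Duration 2: 225 minutes
Ratio = 240:225
GCD = 15
Simplified = 16:15
As a decimal: 16/15 ≈ 1.07

16:15 (1.07)


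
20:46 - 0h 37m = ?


Start: 1246 minutes from midnight
Subtract: 37 minutes
Remaining: 1246 - 37 = 1209
Hours: 20, Minutes: 9

20:09


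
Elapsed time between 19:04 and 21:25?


2h 21m

End time in minutes: 21×60 + 25 = 1285
Start time in minutes: 19×60 + 4 = 1144
Difference = 1285 - 1144 = 141 minutes
= 2 hours 21 minutes


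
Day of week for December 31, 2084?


Sunday

Zeller's congruence:
q=31, m=12, k=84, j=20
h = (31 + ⌊13×13/5⌋ + 84 + ⌊84/4⌋ + ⌊20/4⌋ - 2×20) mod 7
= (31 + 33 + 84 + 21 + 5 - 40) mod 7
= 134 mod 7 = 1
h=1 → Sunday


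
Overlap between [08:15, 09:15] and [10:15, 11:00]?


0 minutes

Meeting A: 495-555 (in minutes from midnight)
Meeting B: 615-660
Overlap start = max(495, 615) = 615
Overlap end = min(555, 660) = 555
Overlap = max(0, 555 - 615) = 0 min


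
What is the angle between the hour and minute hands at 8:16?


152.0°

Hour hand = 8×30 + 16×0.5 = 248.0°
Minute hand = 16×6 = 96°
Difference = |248.0 - 96| = 152.0°


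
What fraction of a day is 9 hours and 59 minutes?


0.4160 (41.60%)

Total minutes: 9×60 + 59 = 599
Day = 24×60 = 1440 minutes
Fraction = 599/1440 ≈ 0.4160
As a percentage: 599/1440 × 100 ≈ 41.60%


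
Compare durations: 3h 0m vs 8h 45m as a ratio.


12:35 (0.34)

Duration 1: 180 minutes
Duration 2: 525 minutes
Ratio = 180:525
GCD = 15
Simplified = 12:35
As a decimal: 12/35 ≈ 0.34


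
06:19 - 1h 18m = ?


Start: 379 minutes from midnight
Subtract: 78 minutes
Remaining: 379 - 78 = 301
Hours: 5, Minutes: 1

05:01


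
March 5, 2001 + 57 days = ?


May 1, 2001

Start: March 5, 2001
Add 57 days
March 5 → April 1: 31 - 5 + 1 = 27 days (57 - 27 = 30 left)
April 1 → May 1: 30 - 1 + 1 = 30 days (30 - 30 = 0 left)
Land exactly on May 1, 2001


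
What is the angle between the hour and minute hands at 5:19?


45.5°

Hour hand = 5×30 + 19×0.5 = 159.5°
Minute hand = 19×6 = 114°
Difference = |159.5 - 114| = 45.5°


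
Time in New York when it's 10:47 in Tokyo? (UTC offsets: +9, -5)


20:47 (previous day)

Time difference = UTC-5 - UTC+9 = -14 hours
New hour = (10 -14) mod 24
= -4 mod 24 = 20
Minutes unchanged → 20:47; -4 < 0 → previous day


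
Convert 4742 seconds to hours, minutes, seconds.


Hours: 4742 ÷ 3600 = 1 remainder 1142
Minutes: 1142 ÷ 60 = 19 remainder 2
Seconds: 2

1h 19m 2s


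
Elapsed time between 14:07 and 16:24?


End time in minutes: 16×60 + 24 = 984
Start time in minutes: 14×60 + 7 = 847
Difference = 984 - 847 = 137 minutes
= 2 hours 17 minutes

2h 17m


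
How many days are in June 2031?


Month: June (month 6)
June has 30 days

30 days


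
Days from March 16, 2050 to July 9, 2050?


From March 16, 2050 to July 9, 2050
Rest of March 2050: 31 - 16 = 15
Full months: April 30, May 31, June 30
Days into July 2050: 9
Total = 15 + 30 + 31 + 30 + 9 = 115 days

115 days


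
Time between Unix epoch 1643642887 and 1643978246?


Difference = 1643978246 - 1643642887 = 335359 seconds
In hours: 335359 / 3600 ≈ 93.2
In days: 335359 / 86400 ≈ 3.88

335359 seconds (93.2 hours / 3.88 days)


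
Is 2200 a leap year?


Rules: divisible by 4 AND (not by 100 OR by 400)
2200 ÷ 4 = 550 exactly → divisible by 4
2200 ÷ 100 = 22 exactly → divisible by 100
2200 ÷ 400 = 5 remainder 200 → not divisible by 400
Divisible by 100 but not by 400 → not a leap year

No


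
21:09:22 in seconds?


76162 seconds

Hours: 21 × 3600 = 75600
Minutes: 9 × 60 = 540
Seconds: 22
Total = 75600 + 540 + 22 = 76162


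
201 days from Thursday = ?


Start: Thursday (index 3)
(3 + 201) mod 7
= 204 mod 7
= 1
Index 1 → Tuesday

Tuesday


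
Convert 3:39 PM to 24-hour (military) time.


Input: 3:39 PM
PM: 3 + 12 = 15

15:39


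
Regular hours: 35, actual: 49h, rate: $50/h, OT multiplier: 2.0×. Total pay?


Regular: 35h × $50 = $1750.00
Overtime: 49 - 35 = 14h
OT pay: 14h × $50 × 2.0 = $1400.00
Total = $1750.00 + $1400.00 = $3150.00

$3150.00


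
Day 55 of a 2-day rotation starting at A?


Shifts: A, B
Start: A (index 0)
Day 55: (0 + 55 - 1) mod 2
= 54 mod 2
= 0
Index 0 → shift A

Shift A


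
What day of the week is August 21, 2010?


Zeller's congruence:
q=21, m=8, k=10, j=20
h = (21 + ⌊13×9/5⌋ + 10 + ⌊10/4⌋ + ⌊20/4⌋ - 2×20) mod 7
= (21 + 23 + 10 + 2 + 5 - 40) mod 7
= 21 mod 7 = 0
h=0 → Saturday

Saturday


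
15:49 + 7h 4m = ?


Start: 949 minutes from midnight
Add: 424 minutes
Total: 1373 minutes
Hours: 1373 ÷ 60 = 22 remainder 53

22:53


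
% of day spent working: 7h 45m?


32.3%

Time: 465 minutes
Day: 1440 minutes
Percentage = (465/1440) × 100 ≈ 32.3%


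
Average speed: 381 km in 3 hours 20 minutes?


114.3 km/h

Distance: 381 km
Time: 3h 20m = 200 min = 200/60 = 10/3 hours
Speed = 381 ÷ (10/3) = 381 × 3 / 10 = 1143/10 = 114.3 km/h


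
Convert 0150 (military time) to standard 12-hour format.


1:50 AM

Hour: 1
1 < 12 → AM


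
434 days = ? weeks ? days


62 weeks 0 days

Weeks: 434 ÷ 7 = 62 remainder 0


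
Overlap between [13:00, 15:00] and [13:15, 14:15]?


Meeting A: 780-900 (in minutes from midnight)
Meeting B: 795-855
Overlap start = max(780, 795) = 795
Overlap end = min(900, 855) = 855
Overlap = max(0, 855 - 795) = 60 min

60 minutes


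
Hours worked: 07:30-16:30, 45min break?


8h 15m (495 minutes)

Total time = (16×60+30) - (7×60+30)
= 990 - 450 = 540 min
Minus break: 540 - 45 = 495 min
= 8h 15m


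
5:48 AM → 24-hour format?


05:48

Input: 5:48 AM
AM hour stays: 5


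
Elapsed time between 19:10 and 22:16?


End time in minutes: 22×60 + 16 = 1336
Start time in minutes: 19×60 + 10 = 1150
Difference = 1336 - 1150 = 186 minutes
= 3 hours 6 minutes

3h 6m


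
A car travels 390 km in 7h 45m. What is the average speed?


Distance: 390 km
Time: 7h 45m = 465 min = 465/60 = 31/4 hours
Speed = 390 ÷ (31/4) = 390 × 4 / 31 = 1560/31 ≈ 50.3 km/h

50.3 km/h


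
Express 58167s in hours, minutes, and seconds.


Hours: 58167 ÷ 3600 = 16 remainder 567
Minutes: 567 ÷ 60 = 9 remainder 27
Seconds: 27

16h 9m 27s


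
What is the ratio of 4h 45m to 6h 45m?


19:27 (0.70)

Duration 1: 285 minutes
Duration 2: 405 minutes
Ratio = 285:405
GCD = 15
Simplified = 19:27
As a decimal: 19/27 ≈ 0.70


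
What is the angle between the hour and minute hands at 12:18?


99.0°

Hour hand (12 ≡ 0 on the dial): 0×30 + 18×0.5 = 9.0°
Minute hand = 18×6 = 108°
Difference = |9.0 - 108| = 99.0°


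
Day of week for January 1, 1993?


Friday

Zeller's congruence:
q=1, m=13, k=92, j=19
h = (1 + ⌊13×14/5⌋ + 92 + ⌊92/4⌋ + ⌊19/4⌋ - 2×19) mod 7
= (1 + 36 + 92 + 23 + 4 - 38) mod 7
= 118 mod 7 = 6
h=6 → Friday


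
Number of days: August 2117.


Month: August (month 8)
August has 31 days

31 days


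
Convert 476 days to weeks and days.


Weeks: 476 ÷ 7 = 68 remainder 0

68 weeks 0 days


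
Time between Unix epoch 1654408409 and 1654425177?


Difference = 1654425177 - 1654408409 = 16768 seconds
In hours: 16768 / 3600 ≈ 4.7
In days: 16768 / 86400 ≈ 0.19

16768 seconds (4.7 hours / 0.19 days)


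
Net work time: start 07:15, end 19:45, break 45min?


11h 45m (705 minutes)

Total time = (19×60+45) - (7×60+15)
= 1185 - 435 = 750 min
Minus break: 750 - 45 = 705 min
= 11h 45m


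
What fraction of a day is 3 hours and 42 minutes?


Total minutes: 3×60 + 42 = 222
Day = 24×60 = 1440 minutes
Fraction = 222/1440 ≈ 0.1542
As a percentage: 222/1440 × 100 ≈ 15.42%

0.1542 (15.42%)


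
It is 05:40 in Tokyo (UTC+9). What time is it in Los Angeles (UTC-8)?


12:40 (previous day)

Time difference = UTC-8 - UTC+9 = -17 hours
New hour = (5 -17) mod 24
= -12 mod 24 = 12
Minutes unchanged → 12:40; -12 < 0 → previous day


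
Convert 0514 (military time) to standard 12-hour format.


5:14 AM

Hour: 5
5 < 12 → AM


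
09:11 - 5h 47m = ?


Start: 551 minutes from midnight
Subtract: 347 minutes
Remaining: 551 - 347 = 204
Hours: 3, Minutes: 24

03:24


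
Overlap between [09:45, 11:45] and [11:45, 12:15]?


0 minutes

Meeting A: 585-705 (in minutes from midnight)
Meeting B: 705-735
Overlap start = max(585, 705) = 705
Overlap end = min(705, 735) = 705
Overlap = max(0, 705 - 705) = 0 min


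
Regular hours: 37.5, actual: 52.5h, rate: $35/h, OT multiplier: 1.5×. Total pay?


$2100.00

Regular: 37.5h × $35 = $1312.50
Overtime: 52.5 - 37.5 = 15.0h
OT pay: 15.0h × $35 × 1.5 = $787.50
Total = $1312.50 + $787.50 = $2100.00


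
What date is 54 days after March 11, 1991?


Start: March 11, 1991
Add 54 days
March 11 → April 1: 31 - 11 + 1 = 21 days (54 - 21 = 33 left)
April 1 → May 1: 30 - 1 + 1 = 30 days (33 - 30 = 3 left)
May 1 + 3 = May 4, 1991

May 4, 1991


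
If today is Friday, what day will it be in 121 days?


Sunday

Start: Friday (index 4)
(4 + 121) mod 7
= 125 mod 7
= 6
Index 6 → Sunday


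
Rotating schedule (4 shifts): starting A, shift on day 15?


Shift C

Shifts: A, B, C, D
Start: A (index 0)
Day 15: (0 + 15 - 1) mod 4
= 14 mod 4
= 2
Index 2 → shift C


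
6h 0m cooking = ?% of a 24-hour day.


25.0%

Time: 360 minutes
Day: 1440 minutes
Percentage = (360/1440) × 100 = 25.0%


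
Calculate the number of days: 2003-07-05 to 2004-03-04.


From July 5, 2003 to March 4, 2004
Rest of July 2003: 31 - 5 = 26
Full months: August 31, September 30, October 31, November 30, December 31, January 31, February 2004 29
Days into March 2004: 4
Total = 26 + 31 + 30 + 31 + 30 + 31 + 31 + 29 + 4 = 243 days

243 days


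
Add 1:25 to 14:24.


Start: 864 minutes from midnight
Add: 85 minutes
Total: 949 minutes
Hours: 949 ÷ 60 = 15 remainder 49

15:49


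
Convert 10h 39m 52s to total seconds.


Hours: 10 × 3600 = 36000
Minutes: 39 × 60 = 2340
Seconds: 52
Total = 36000 + 2340 + 52 = 38392

38392 seconds


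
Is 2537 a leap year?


No

Rules: divisible by 4 AND (not by 100 OR by 400)
2537 ÷ 4 = 634 remainder 1 → not divisible by 4
Not divisible by 4 → not a leap year


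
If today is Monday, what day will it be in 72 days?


Start: Monday (index 0)
(0 + 72) mod 7
= 72 mod 7
= 2
Index 2 → Wednesday

Wednesday


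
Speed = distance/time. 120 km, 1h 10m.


Distance: 120 km
Time: 1h 10m = 70 min = 70/60 = 7/6 hours
Speed = 120 ÷ (7/6) = 120 × 6 / 7 = 720/7 ≈ 102.9 km/h

102.9 km/h


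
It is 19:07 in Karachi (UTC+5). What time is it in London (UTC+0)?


14:07

Time difference = UTC+0 - UTC+5 = -5 hours
New hour = (19 -5) mod 24
= 14 mod 24 = 14
Minutes unchanged → 14:07


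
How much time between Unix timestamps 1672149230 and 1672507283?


358053 seconds (99.5 hours / 4.14 days)

Difference = 1672507283 - 1672149230 = 358053 seconds
In hours: 358053 / 3600 ≈ 99.5
In days: 358053 / 86400 ≈ 4.14


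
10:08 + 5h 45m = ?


15:53

Start: 608 minutes from midnight
Add: 345 minutes
Total: 953 minutes
Hours: 953 ÷ 60 = 15 remainder 53


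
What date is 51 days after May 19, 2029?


Start: May 19, 2029
Add 51 days
May 19 → June 1: 31 - 19 + 1 = 13 days (51 - 13 = 38 left)
June 1 → July 1: 30 - 1 + 1 = 30 days (38 - 30 = 8 left)
July 1 + 8 = July 9, 2029

July 9, 2029


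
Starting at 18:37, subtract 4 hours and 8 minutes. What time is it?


Start: 1117 minutes from midnight
Subtract: 248 minutes
Remaining: 1117 - 248 = 869
Hours: 14, Minutes: 29

14:29


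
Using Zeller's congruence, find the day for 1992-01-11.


Saturday

Zeller's congruence:
q=11, m=13, k=91, j=19
h = (11 + ⌊13×14/5⌋ + 91 + ⌊91/4⌋ + ⌊19/4⌋ - 2×19) mod 7
= (11 + 36 + 91 + 22 + 4 - 38) mod 7
= 126 mod 7 = 0
h=0 → Saturday


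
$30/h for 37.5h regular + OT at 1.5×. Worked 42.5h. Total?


$1350.00

Regular: 37.5h × $30 = $1125.00
Overtime: 42.5 - 37.5 = 5.0h
OT pay: 5.0h × $30 × 1.5 = $225.00
Total = $1125.00 + $225.00 = $1350.00


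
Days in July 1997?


Month: July (month 7)
July has 31 days

31 days


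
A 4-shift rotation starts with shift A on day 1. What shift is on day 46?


Shift B

Shifts: A, B, C, D
Start: A (index 0)
Day 46: (0 + 46 - 1) mod 4
= 45 mod 4
= 1
Index 1 → shift B


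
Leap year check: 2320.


Yes

Rules: divisible by 4 AND (not by 100 OR by 400)
2320 ÷ 4 = 580 exactly → divisible by 4
2320 ÷ 100 = 23 remainder 20 → not divisible by 100
Divisible by 4 but not by 100 → leap year


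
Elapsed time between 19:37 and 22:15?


2h 38m

End time in minutes: 22×60 + 15 = 1335
Start time in minutes: 19×60 + 37 = 1177
Difference = 1335 - 1177 = 158 minutes
= 2 hours 38 minutes


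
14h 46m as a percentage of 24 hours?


0.6153 (61.53%)

Total minutes: 14×60 + 46 = 886
Day = 24×60 = 1440 minutes
Fraction = 886/1440 ≈ 0.6153
As a percentage: 886/1440 × 100 ≈ 61.53%


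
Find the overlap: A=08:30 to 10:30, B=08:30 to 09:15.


Meeting A: 510-630 (in minutes from midnight)
Meeting B: 510-555
Overlap start = max(510, 510) = 510
Overlap end = min(630, 555) = 555
Overlap = max(0, 555 - 510) = 45 min

45 minutes


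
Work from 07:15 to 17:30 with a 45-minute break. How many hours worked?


9h 30m (570 minutes)

Total time = (17×60+30) - (7×60+15)
= 1050 - 435 = 615 min
Minus break: 615 - 45 = 570 min
= 9h 30m


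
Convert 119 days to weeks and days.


Weeks: 119 ÷ 7 = 17 remainder 0

17 weeks 0 days


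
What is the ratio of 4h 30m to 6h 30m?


Duration 1: 270 minutes
Duration 2: 390 minutes
Ratio = 270:390
GCD = 30
Simplified = 9:13
As a decimal: 9/13 ≈ 0.69

9:13 (0.69)


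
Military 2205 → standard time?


10:05 PM

Hour: 22
22 - 12 = 10 → PM


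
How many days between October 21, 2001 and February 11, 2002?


113 days

From October 21, 2001 to February 11, 2002
Rest of October 2001: 31 - 21 = 10
Full months: November 30, December 31, January 31
Days into February 2002: 11
Total = 10 + 30 + 31 + 31 + 11 = 113 days
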